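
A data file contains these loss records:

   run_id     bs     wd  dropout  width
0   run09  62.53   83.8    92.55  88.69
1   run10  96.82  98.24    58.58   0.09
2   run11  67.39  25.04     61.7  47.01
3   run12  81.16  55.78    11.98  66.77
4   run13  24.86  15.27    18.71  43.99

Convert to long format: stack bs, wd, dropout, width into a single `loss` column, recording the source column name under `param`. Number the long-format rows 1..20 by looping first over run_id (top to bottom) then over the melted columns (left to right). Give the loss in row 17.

20 rows total (5 × 4). Row 17: index ⌊(17-1)/4⌋ = 4 into run_id → run13; (17-1) mod 4 = 0 into the melted columns → bs.
So row 17 is (run13, bs, 24.86); loss = 24.86.

24.86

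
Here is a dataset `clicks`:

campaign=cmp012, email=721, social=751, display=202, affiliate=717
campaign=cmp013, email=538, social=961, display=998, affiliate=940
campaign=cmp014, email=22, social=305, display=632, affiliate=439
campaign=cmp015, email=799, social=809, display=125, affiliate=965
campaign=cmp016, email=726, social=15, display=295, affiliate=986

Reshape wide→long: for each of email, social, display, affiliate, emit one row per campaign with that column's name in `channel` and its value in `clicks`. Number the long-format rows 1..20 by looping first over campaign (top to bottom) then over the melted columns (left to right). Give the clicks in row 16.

965

20 rows total (5 × 4). Row 16: index ⌊(16-1)/4⌋ = 3 into campaign → cmp015; (16-1) mod 4 = 3 into the melted columns → affiliate.
So row 16 is (cmp015, affiliate, 965); clicks = 965.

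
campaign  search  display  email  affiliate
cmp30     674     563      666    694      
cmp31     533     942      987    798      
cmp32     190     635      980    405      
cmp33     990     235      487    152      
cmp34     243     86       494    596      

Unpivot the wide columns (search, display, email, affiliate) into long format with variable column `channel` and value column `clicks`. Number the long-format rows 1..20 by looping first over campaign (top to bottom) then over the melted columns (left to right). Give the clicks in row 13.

990

20 rows total (5 × 4). Row 13: index ⌊(13-1)/4⌋ = 3 into campaign → cmp33; (13-1) mod 4 = 0 into the melted columns → search.
So row 13 is (cmp33, search, 990); clicks = 990.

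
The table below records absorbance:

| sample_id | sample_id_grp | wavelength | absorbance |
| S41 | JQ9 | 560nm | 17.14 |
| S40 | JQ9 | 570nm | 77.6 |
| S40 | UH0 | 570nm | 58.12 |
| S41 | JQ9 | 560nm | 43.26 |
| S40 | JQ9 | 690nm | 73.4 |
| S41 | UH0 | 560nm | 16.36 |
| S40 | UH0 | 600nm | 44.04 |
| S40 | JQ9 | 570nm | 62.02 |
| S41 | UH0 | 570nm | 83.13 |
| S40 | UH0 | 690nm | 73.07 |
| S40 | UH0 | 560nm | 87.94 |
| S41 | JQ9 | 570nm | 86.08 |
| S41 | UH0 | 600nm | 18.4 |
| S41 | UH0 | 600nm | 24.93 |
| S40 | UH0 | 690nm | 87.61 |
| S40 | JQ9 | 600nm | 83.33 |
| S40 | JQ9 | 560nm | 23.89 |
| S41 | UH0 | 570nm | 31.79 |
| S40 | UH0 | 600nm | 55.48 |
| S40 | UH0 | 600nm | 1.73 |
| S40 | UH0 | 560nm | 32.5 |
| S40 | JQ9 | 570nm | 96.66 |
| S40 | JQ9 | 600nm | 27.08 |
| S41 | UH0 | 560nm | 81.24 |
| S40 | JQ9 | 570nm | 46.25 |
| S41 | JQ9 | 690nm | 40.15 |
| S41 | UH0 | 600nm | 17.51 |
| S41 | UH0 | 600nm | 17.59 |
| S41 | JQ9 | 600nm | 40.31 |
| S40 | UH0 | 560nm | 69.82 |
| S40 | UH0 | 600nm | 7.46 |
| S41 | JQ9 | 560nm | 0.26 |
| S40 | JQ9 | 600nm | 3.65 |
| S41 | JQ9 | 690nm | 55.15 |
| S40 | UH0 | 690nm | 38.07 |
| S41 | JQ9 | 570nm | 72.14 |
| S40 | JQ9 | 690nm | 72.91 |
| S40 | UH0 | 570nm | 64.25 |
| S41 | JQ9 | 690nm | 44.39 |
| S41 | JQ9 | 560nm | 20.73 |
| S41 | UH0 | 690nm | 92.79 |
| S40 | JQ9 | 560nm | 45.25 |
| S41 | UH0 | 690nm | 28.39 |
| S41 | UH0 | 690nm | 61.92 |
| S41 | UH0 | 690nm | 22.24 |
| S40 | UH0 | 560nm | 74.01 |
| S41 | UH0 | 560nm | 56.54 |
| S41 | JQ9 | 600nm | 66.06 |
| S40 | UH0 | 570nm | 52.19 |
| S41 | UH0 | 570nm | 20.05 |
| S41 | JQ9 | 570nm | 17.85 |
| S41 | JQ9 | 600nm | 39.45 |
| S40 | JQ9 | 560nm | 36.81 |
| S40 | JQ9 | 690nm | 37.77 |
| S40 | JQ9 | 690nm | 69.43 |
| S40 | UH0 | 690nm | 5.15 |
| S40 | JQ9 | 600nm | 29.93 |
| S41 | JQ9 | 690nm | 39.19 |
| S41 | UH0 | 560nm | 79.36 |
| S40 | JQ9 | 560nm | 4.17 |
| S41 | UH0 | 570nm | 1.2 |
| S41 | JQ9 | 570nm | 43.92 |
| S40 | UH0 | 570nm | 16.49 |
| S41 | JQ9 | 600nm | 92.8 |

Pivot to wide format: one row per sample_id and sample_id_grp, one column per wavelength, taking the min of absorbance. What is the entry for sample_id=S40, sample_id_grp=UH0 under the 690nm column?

5.15

Rows with sample_id=S40, sample_id_grp=UH0 and wavelength=690nm: absorbance values are 73.07, 87.61, 38.07, 5.15.
min(73.07, 87.61, 38.07, 5.15) = 5.15.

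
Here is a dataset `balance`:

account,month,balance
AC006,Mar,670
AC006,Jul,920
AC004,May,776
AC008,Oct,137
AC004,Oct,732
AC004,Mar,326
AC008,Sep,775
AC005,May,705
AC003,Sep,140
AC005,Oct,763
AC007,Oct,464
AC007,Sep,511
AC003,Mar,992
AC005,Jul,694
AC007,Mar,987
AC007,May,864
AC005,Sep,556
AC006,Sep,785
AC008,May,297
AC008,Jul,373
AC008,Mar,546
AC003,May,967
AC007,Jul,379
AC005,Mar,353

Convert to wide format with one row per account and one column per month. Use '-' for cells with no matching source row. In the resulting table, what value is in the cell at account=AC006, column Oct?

-

No long-format row has account=AC006 and month=Oct, so the cell is -.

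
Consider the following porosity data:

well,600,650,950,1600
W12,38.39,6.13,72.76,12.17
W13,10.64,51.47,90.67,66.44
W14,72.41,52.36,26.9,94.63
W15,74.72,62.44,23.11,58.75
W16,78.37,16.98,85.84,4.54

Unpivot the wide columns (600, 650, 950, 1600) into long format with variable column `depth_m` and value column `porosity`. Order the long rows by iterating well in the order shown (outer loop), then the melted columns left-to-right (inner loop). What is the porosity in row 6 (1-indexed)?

20 rows total (5 × 4). Row 6: index ⌊(6-1)/4⌋ = 1 into well → W13; (6-1) mod 4 = 1 into the melted columns → 650.
So row 6 is (W13, 650, 51.47); porosity = 51.47.

51.47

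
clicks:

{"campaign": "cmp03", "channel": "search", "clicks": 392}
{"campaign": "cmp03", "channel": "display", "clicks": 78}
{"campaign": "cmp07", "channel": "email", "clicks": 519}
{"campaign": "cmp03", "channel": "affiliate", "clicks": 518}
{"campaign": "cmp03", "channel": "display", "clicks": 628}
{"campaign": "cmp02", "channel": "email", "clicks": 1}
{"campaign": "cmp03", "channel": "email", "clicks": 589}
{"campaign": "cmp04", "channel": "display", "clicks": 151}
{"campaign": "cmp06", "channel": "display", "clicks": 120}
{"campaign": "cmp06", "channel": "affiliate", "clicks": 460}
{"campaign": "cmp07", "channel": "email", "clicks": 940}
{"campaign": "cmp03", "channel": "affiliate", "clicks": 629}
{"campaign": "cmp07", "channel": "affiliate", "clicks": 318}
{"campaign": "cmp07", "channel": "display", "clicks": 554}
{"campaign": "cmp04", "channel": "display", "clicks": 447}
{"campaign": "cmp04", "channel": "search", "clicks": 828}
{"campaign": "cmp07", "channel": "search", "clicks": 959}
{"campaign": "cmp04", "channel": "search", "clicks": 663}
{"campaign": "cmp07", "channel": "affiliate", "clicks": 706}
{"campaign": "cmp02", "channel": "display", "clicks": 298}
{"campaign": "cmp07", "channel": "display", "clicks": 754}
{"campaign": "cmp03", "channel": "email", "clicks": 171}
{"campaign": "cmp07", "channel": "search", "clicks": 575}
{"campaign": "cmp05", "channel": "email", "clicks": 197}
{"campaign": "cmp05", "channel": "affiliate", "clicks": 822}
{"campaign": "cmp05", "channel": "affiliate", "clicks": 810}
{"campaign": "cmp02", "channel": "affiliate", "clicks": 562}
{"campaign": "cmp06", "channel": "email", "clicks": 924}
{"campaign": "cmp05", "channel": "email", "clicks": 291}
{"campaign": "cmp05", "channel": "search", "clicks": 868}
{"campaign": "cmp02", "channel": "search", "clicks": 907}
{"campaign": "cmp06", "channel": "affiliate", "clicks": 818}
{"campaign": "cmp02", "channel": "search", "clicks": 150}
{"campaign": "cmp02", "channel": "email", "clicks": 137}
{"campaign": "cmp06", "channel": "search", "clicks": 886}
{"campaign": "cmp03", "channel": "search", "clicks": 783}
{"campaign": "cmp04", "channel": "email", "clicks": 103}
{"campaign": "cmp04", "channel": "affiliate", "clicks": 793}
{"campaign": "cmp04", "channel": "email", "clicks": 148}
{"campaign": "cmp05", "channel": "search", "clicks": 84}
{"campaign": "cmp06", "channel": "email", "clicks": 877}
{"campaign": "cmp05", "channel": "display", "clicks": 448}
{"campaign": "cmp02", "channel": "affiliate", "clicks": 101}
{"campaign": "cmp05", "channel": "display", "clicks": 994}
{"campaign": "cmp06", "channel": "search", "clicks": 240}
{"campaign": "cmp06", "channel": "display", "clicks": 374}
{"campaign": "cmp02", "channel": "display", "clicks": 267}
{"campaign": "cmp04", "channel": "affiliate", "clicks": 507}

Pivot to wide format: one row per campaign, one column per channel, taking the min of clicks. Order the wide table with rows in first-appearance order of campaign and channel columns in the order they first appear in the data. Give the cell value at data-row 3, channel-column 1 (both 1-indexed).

With rows in first-appearance order of campaign, row 3 is campaign=cmp02. channel columns in first-appearance order: search, display, email, affiliate; column 1 is search.
Long rows with campaign=cmp02, channel=search: min(907, 150) = 150.

150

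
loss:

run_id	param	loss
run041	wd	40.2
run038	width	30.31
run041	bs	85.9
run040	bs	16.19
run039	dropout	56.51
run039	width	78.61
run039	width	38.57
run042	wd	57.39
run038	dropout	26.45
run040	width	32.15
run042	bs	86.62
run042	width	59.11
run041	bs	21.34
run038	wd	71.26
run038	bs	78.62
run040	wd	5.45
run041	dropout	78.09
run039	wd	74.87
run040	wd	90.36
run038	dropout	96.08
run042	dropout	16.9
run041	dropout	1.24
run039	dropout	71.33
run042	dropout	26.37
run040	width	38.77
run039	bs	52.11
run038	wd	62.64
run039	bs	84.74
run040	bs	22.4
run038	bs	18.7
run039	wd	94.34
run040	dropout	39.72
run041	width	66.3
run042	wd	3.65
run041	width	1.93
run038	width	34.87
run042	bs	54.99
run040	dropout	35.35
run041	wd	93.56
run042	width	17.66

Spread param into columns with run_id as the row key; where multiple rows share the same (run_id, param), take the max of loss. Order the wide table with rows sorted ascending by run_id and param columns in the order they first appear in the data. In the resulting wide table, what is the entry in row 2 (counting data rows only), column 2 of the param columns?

With rows sorted ascending by run_id, row 2 is run_id=run039. param columns in first-appearance order: wd, width, bs, dropout; column 2 is width.
Long rows with run_id=run039, param=width: max(78.61, 38.57) = 78.61.

78.61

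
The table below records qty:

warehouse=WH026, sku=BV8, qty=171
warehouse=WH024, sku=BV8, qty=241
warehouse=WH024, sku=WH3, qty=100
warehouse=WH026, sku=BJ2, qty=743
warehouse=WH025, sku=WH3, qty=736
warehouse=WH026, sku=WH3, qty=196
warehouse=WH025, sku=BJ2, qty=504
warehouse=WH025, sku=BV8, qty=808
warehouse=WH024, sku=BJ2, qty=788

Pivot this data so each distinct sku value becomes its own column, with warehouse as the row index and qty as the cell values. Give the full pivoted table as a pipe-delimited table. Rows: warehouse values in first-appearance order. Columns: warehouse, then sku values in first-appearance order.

Columns: warehouse plus the 3 distinct sku values (BV8, WH3, BJ2).
For example, row WH026 column BV8 takes qty=171 from the long row (WH026, BV8).

| warehouse | BV8 | WH3 | BJ2 |
| WH026 | 171 | 196 | 743 |
| WH024 | 241 | 100 | 788 |
| WH025 | 808 | 736 | 504 |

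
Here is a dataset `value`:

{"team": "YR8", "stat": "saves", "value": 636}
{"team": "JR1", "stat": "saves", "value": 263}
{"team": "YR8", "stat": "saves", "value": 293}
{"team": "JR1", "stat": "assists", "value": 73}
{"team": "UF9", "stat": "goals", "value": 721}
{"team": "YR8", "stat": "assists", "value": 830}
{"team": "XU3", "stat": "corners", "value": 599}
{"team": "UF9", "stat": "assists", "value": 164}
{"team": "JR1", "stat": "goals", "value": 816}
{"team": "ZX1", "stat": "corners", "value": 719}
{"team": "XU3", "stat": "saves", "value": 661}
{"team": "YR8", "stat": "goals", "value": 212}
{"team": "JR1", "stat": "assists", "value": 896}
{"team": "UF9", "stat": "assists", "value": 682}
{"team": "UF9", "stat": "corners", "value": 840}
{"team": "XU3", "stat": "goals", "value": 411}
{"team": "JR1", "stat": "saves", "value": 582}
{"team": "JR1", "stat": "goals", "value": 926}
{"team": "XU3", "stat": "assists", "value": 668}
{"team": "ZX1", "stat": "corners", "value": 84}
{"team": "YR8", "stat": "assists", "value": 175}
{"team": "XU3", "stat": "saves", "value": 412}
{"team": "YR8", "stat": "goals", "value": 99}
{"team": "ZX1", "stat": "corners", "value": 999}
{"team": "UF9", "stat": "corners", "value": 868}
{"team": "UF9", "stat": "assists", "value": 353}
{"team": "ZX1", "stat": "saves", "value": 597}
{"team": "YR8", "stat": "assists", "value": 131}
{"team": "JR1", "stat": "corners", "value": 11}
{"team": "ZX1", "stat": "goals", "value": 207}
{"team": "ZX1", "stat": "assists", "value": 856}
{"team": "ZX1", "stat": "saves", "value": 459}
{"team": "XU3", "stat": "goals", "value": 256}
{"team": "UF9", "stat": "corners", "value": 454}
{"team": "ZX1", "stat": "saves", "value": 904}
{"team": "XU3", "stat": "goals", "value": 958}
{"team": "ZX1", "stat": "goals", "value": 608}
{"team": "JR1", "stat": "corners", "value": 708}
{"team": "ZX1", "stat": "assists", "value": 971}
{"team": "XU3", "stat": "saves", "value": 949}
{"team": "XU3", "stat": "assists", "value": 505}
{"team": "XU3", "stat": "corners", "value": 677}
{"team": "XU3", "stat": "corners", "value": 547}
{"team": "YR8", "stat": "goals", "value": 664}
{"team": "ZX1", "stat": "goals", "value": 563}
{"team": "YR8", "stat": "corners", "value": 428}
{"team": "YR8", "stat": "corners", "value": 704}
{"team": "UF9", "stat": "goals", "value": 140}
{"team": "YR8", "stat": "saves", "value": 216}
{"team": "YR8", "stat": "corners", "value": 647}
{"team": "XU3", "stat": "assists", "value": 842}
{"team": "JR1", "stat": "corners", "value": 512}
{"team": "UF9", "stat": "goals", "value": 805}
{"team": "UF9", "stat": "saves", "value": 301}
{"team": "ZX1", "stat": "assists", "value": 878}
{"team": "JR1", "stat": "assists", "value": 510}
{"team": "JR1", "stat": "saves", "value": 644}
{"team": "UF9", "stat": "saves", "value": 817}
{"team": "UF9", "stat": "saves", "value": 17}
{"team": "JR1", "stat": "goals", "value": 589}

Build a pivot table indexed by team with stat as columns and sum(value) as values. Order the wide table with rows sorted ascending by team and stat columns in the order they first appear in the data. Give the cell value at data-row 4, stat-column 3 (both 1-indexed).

With rows sorted ascending by team, row 4 is team=YR8. stat columns in first-appearance order: saves, assists, goals, corners; column 3 is goals.
Long rows with team=YR8, stat=goals: 212 + 99 + 664 = 975.

975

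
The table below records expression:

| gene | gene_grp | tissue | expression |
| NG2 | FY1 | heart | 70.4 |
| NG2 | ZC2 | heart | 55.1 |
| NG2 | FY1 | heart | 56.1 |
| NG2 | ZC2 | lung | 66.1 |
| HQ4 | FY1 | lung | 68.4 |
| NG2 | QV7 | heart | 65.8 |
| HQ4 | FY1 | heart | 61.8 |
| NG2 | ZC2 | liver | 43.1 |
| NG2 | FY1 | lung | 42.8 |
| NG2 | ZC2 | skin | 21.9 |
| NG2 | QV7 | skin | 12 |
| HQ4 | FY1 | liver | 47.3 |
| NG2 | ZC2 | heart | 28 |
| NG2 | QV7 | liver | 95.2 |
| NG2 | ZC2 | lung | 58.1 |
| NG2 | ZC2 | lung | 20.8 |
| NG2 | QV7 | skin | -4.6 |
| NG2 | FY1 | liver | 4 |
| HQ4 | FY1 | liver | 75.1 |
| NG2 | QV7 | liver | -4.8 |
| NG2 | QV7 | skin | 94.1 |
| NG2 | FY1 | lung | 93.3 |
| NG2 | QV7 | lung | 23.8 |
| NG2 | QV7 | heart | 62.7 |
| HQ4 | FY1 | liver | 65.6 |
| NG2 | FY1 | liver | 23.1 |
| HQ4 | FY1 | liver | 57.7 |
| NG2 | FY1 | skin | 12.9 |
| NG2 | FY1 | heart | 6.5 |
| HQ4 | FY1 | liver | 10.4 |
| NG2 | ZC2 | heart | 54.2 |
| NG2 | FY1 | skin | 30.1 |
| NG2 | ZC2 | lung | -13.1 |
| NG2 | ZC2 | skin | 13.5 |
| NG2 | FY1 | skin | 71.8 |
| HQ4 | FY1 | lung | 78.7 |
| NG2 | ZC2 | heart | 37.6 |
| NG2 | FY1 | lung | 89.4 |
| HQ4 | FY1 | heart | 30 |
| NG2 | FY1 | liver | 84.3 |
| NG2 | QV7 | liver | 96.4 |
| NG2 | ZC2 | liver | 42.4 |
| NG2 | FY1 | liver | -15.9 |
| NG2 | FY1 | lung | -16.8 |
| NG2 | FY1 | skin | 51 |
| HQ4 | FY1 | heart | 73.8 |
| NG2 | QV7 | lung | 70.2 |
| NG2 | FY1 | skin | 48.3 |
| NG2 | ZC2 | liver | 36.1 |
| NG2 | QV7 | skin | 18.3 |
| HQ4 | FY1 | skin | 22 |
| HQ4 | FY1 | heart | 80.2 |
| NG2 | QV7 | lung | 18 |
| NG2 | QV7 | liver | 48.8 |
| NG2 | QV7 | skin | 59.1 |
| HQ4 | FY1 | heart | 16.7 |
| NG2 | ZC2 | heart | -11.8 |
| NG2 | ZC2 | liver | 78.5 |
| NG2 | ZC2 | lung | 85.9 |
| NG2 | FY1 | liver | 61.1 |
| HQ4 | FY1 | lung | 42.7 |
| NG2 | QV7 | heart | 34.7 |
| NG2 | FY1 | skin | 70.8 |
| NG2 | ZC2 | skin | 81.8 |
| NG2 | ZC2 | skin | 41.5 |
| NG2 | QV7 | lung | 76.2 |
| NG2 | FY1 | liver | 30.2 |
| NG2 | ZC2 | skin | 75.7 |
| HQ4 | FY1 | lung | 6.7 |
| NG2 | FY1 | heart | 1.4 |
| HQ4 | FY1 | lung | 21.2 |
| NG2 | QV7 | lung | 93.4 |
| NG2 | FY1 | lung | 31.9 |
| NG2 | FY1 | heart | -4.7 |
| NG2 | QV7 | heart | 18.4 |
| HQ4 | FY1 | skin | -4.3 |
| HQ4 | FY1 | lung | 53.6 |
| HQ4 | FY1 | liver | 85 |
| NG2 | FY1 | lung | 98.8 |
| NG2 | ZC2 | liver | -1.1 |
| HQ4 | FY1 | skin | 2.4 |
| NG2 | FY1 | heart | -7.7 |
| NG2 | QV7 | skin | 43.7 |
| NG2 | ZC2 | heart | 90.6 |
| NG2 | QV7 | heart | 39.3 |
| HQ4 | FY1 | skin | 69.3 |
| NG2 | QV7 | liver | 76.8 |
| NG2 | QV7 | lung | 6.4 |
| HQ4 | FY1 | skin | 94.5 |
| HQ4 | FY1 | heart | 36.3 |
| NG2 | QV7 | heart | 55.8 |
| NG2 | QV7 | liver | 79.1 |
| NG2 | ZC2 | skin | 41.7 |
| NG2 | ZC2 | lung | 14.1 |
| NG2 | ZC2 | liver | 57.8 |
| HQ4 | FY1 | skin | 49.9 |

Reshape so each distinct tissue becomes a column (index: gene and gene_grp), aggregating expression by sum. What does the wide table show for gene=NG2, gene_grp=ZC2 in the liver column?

Rows with gene=NG2, gene_grp=ZC2 and tissue=liver: expression values are 43.1, 42.4, 36.1, 78.5, -1.1, 57.8.
43.1 + 42.4 + 36.1 + 78.5 + -1.1 + 57.8 = 256.8.

256.8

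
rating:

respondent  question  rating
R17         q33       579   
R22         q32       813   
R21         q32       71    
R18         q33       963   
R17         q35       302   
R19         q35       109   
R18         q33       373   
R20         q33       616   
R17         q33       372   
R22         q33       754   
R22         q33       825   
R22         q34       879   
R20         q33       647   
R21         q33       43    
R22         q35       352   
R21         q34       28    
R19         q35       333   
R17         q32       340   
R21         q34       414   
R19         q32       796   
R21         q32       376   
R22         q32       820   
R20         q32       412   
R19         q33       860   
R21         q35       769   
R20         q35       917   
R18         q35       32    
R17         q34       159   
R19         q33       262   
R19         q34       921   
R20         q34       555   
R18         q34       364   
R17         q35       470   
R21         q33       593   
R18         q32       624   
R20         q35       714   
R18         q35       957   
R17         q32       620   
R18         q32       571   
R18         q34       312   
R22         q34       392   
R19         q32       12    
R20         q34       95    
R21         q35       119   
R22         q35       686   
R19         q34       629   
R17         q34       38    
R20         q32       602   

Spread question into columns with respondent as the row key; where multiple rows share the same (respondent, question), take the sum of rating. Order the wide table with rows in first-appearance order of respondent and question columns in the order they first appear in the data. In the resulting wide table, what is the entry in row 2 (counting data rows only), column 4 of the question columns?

With rows in first-appearance order of respondent, row 2 is respondent=R22. question columns in first-appearance order: q33, q32, q35, q34; column 4 is q34.
Long rows with respondent=R22, question=q34: 879 + 392 = 1271.

1271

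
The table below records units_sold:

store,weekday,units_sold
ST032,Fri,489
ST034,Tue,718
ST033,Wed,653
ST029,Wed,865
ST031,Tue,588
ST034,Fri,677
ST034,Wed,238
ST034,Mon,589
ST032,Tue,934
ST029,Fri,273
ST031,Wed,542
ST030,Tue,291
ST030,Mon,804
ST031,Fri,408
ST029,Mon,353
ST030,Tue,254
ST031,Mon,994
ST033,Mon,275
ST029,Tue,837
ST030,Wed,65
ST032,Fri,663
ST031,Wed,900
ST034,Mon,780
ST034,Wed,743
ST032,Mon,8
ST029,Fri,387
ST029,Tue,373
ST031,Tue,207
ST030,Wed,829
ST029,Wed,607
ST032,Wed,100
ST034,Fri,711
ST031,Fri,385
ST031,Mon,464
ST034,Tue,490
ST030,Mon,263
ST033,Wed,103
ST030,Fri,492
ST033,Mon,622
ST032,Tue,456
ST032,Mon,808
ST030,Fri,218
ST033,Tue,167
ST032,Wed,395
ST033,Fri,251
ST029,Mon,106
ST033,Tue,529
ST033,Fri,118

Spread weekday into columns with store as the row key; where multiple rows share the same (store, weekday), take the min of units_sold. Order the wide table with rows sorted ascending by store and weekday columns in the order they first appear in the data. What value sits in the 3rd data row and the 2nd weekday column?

With rows sorted ascending by store, row 3 is store=ST031. weekday columns in first-appearance order: Fri, Tue, Wed, Mon; column 2 is Tue.
Long rows with store=ST031, weekday=Tue: min(588, 207) = 207.

207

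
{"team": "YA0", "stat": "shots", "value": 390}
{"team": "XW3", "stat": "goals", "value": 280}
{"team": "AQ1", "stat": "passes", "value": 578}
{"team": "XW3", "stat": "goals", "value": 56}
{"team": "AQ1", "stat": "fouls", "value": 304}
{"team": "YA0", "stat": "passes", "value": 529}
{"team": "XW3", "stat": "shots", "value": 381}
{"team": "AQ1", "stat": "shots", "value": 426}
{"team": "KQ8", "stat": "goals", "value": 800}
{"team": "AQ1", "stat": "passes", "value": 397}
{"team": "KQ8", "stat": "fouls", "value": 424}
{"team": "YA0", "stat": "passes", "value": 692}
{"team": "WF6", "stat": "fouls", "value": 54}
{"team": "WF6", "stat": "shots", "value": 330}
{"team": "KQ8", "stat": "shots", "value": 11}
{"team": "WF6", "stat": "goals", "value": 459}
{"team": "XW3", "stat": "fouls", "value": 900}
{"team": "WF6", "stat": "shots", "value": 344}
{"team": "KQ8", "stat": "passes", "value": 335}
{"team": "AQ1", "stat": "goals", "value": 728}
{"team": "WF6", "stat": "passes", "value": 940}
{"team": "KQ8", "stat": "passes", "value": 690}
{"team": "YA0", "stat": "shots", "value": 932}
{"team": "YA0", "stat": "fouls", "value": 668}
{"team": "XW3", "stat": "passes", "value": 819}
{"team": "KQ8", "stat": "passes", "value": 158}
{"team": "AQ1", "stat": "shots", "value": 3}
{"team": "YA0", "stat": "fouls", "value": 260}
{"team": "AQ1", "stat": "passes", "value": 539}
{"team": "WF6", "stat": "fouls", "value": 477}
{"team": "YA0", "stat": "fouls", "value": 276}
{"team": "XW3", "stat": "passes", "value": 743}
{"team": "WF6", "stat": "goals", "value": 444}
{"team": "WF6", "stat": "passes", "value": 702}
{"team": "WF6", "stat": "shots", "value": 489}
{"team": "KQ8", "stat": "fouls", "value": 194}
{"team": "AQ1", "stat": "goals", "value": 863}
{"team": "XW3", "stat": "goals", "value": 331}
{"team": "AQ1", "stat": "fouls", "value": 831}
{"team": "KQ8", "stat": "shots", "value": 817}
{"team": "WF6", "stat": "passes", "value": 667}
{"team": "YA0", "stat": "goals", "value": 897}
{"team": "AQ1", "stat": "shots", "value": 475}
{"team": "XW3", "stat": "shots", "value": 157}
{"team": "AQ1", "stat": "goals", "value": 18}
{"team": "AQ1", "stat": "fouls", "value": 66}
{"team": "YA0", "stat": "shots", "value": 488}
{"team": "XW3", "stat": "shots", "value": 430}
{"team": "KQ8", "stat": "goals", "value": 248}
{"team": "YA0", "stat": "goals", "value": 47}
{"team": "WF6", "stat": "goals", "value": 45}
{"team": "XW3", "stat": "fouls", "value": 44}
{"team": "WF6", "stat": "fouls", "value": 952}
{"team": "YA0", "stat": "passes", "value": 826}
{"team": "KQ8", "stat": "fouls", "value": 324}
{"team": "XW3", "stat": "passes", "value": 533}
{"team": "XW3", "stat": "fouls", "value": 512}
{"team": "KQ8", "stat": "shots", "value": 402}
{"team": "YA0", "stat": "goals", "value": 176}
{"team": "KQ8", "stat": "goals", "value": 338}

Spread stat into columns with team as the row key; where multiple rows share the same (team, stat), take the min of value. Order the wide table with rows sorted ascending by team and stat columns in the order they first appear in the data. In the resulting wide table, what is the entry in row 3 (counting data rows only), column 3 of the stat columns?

667

With rows sorted ascending by team, row 3 is team=WF6. stat columns in first-appearance order: shots, goals, passes, fouls; column 3 is passes.
Long rows with team=WF6, stat=passes: min(940, 702, 667) = 667.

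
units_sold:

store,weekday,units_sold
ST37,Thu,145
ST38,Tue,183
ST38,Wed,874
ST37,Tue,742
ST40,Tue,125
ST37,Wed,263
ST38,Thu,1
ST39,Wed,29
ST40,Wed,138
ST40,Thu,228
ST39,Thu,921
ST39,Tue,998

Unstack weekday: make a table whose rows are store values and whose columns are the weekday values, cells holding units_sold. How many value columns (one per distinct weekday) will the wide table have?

3

3 distinct weekday values: Tue, Thu, Wed.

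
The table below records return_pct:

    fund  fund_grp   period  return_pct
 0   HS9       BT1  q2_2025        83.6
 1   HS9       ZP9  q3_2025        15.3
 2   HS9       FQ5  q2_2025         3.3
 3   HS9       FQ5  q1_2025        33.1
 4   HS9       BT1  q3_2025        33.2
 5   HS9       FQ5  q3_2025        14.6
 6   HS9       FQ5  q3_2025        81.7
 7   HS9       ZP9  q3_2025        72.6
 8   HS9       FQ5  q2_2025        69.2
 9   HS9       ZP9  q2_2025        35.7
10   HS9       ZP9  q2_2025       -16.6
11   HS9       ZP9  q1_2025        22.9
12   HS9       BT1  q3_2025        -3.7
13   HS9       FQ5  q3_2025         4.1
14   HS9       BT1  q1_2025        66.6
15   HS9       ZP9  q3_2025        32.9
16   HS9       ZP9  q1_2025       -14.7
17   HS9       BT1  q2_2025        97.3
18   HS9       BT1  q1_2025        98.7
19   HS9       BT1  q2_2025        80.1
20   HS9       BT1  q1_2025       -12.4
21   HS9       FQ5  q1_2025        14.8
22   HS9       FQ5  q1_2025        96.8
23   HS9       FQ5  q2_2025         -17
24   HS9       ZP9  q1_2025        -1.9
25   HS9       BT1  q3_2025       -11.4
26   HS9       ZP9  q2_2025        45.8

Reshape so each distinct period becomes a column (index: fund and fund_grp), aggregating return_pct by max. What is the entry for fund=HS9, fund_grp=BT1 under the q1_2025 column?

Rows with fund=HS9, fund_grp=BT1 and period=q1_2025: return_pct values are 66.6, 98.7, -12.4.
max(66.6, 98.7, -12.4) = 98.7.

98.7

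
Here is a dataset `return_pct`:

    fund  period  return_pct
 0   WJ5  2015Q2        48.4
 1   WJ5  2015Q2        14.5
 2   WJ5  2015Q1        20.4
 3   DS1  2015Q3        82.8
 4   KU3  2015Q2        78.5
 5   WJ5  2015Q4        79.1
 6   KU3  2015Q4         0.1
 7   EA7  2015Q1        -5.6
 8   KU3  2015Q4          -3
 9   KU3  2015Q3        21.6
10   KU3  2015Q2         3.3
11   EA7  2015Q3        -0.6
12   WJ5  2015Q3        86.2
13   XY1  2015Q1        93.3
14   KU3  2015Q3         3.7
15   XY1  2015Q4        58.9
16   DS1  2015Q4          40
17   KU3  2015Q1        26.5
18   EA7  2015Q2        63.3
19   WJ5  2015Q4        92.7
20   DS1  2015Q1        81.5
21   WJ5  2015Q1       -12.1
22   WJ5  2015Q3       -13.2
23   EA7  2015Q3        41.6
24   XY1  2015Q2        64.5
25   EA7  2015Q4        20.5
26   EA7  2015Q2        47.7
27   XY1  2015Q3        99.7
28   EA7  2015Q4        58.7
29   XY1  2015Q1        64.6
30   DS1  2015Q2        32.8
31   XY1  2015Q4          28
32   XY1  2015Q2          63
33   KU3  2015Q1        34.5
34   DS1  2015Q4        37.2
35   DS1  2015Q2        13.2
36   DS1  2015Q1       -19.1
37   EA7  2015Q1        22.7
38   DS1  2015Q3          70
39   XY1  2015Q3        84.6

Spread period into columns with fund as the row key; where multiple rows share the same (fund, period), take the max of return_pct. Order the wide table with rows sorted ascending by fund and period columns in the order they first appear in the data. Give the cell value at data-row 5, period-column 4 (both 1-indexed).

58.9

With rows sorted ascending by fund, row 5 is fund=XY1. period columns in first-appearance order: 2015Q2, 2015Q1, 2015Q3, 2015Q4; column 4 is 2015Q4.
Long rows with fund=XY1, period=2015Q4: max(58.9, 28) = 58.9.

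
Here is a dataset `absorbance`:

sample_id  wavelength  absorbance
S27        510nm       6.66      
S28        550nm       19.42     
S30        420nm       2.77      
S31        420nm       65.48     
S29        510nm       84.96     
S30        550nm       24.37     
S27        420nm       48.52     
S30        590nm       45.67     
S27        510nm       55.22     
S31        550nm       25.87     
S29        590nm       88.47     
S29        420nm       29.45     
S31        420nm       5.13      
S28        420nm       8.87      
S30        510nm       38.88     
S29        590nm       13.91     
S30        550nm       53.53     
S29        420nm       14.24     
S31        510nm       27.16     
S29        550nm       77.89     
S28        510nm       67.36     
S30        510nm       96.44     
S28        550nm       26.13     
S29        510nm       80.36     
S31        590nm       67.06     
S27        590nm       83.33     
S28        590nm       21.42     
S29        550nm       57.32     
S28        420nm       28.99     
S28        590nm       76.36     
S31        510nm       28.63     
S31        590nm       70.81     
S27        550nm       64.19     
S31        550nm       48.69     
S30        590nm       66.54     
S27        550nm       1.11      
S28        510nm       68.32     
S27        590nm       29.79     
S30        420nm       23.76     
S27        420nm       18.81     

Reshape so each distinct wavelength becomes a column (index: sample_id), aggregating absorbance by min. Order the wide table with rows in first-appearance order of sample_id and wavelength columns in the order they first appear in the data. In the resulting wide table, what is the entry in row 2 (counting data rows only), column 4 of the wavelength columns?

With rows in first-appearance order of sample_id, row 2 is sample_id=S28. wavelength columns in first-appearance order: 510nm, 550nm, 420nm, 590nm; column 4 is 590nm.
Long rows with sample_id=S28, wavelength=590nm: min(21.42, 76.36) = 21.42.

21.42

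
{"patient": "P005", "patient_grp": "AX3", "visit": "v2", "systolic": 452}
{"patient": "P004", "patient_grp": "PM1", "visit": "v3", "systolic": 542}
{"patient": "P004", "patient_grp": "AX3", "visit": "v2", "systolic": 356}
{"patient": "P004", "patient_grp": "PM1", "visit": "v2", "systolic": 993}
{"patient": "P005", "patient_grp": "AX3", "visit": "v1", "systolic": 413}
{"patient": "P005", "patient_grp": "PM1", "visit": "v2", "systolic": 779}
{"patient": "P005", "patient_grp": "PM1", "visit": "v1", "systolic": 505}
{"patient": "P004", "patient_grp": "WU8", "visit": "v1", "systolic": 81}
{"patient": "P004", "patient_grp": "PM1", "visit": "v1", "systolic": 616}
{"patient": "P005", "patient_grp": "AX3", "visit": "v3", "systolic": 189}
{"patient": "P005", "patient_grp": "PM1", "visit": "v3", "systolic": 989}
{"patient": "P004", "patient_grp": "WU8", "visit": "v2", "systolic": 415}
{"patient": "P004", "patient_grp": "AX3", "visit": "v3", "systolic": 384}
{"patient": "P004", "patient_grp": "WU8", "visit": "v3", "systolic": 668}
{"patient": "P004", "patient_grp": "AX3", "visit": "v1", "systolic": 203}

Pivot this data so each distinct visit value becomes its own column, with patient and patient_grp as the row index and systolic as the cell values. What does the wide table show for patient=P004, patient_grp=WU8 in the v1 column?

Wide layout: rows indexed by patient and patient_grp, columns are the 3 distinct visit values (v2, v3, v1).
Cell (patient=P004, patient_grp=WU8, visit=v1) draws from the long row where patient=P004, patient_grp=WU8 and visit=v1, which has systolic=81.

81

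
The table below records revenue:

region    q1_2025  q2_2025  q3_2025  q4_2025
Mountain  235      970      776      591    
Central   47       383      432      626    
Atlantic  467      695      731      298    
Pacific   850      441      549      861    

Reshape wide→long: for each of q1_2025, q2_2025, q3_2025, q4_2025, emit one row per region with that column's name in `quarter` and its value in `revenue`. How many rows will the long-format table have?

4 region values × 4 melted columns = 16 rows.

16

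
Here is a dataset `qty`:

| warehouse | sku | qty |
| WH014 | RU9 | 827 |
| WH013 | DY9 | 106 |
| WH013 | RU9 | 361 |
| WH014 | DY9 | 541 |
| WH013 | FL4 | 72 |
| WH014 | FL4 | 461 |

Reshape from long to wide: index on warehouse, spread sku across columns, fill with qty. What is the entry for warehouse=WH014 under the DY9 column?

Wide layout: rows indexed by warehouse, columns are the 3 distinct sku values (RU9, DY9, FL4).
Cell (warehouse=WH014, sku=DY9) draws from the long row where warehouse=WH014 and sku=DY9, which has qty=541.

541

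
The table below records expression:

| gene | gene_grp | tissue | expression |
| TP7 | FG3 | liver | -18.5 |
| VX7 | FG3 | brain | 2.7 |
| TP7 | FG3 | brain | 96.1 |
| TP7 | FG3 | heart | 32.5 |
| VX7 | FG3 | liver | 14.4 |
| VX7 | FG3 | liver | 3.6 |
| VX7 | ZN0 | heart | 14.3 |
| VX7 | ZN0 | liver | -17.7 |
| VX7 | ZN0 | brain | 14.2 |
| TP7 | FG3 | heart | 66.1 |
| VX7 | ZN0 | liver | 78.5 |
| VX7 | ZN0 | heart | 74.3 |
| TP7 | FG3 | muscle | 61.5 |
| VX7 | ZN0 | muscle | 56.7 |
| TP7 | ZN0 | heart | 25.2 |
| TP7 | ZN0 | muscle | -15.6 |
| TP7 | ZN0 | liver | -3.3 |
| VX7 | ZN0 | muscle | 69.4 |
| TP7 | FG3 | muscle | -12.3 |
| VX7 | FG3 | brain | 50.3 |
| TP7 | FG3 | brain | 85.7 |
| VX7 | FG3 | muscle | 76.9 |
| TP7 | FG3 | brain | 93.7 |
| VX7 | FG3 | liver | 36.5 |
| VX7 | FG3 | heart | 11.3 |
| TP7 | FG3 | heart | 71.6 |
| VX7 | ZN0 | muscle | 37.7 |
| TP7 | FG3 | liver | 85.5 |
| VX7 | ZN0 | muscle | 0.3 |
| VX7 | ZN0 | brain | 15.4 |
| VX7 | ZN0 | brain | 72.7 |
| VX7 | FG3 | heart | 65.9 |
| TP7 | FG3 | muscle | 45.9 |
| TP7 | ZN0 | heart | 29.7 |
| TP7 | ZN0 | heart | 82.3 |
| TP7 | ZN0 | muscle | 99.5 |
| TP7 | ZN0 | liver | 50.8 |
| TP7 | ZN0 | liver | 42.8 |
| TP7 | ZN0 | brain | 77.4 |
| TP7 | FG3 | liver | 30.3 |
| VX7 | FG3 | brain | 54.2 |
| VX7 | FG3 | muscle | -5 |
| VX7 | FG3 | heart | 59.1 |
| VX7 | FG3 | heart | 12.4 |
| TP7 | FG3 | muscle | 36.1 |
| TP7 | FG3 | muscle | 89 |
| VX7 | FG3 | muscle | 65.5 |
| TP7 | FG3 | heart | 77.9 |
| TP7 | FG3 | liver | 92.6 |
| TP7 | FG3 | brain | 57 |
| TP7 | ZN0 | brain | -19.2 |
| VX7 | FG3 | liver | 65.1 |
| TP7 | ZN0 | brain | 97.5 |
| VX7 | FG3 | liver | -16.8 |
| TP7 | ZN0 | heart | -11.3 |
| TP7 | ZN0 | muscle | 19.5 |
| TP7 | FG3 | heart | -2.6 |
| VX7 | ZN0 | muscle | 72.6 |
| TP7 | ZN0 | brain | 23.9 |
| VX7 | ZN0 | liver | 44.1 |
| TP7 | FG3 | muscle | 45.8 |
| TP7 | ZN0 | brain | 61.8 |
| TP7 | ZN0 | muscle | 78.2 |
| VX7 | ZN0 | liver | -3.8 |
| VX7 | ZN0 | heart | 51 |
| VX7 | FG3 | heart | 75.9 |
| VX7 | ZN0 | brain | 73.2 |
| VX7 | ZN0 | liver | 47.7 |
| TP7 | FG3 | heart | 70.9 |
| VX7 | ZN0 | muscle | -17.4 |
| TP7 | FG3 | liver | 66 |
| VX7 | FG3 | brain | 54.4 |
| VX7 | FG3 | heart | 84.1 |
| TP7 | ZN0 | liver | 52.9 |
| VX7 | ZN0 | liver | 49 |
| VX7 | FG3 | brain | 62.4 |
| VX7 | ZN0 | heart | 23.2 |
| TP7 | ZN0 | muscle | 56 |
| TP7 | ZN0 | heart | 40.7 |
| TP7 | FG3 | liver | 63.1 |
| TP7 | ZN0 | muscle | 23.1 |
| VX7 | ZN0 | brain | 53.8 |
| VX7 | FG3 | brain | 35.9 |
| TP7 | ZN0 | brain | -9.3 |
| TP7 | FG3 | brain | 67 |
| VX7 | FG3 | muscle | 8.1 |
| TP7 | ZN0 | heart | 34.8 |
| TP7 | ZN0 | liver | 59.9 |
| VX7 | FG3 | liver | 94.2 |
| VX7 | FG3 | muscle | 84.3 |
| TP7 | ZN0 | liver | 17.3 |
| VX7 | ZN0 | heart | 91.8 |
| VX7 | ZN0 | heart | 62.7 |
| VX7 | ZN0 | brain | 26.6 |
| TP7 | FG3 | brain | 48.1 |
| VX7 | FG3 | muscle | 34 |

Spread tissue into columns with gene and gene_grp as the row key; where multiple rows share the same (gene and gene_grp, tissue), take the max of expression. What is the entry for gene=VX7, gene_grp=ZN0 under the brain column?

73.2

Rows with gene=VX7, gene_grp=ZN0 and tissue=brain: expression values are 14.2, 15.4, 72.7, 73.2, 53.8, 26.6.
max(14.2, 15.4, 72.7, 73.2, 53.8, 26.6) = 73.2.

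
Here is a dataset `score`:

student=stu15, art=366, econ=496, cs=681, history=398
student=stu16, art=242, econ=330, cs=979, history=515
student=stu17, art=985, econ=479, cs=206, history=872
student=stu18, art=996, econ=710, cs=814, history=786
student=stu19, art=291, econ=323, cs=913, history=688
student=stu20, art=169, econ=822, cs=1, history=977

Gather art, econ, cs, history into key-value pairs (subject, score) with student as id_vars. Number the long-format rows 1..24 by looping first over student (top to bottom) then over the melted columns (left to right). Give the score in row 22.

24 rows total (6 × 4). Row 22: index ⌊(22-1)/4⌋ = 5 into student → stu20; (22-1) mod 4 = 1 into the melted columns → econ.
So row 22 is (stu20, econ, 822); score = 822.

822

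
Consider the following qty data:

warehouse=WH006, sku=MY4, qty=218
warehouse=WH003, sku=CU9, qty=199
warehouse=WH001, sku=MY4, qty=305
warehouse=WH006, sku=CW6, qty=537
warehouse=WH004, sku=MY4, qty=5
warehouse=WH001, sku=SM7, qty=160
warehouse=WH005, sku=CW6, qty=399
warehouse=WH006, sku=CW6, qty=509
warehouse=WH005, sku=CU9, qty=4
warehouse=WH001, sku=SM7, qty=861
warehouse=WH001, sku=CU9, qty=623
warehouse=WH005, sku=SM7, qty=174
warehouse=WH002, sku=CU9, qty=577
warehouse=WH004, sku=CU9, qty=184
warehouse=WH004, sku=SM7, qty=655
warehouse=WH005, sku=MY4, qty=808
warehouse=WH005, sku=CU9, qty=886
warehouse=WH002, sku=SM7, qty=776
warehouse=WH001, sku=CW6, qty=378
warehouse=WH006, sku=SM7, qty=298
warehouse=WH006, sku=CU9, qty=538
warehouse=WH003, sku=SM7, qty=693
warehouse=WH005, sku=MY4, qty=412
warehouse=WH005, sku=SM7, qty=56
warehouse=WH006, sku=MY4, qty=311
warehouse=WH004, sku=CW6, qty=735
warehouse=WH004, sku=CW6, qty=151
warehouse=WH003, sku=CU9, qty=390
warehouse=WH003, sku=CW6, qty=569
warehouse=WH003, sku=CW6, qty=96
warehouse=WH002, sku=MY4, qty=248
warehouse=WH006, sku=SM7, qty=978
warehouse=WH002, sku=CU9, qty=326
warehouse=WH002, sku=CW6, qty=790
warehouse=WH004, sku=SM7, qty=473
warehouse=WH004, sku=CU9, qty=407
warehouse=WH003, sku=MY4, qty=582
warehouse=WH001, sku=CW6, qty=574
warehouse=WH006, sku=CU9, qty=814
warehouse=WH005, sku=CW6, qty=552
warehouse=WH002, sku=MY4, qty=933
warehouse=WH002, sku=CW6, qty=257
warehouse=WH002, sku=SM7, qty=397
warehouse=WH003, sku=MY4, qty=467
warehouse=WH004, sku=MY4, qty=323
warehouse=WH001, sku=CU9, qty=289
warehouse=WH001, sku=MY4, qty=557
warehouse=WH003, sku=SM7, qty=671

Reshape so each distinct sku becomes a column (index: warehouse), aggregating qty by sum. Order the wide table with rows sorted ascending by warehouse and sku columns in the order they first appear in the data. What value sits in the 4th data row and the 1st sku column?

With rows sorted ascending by warehouse, row 4 is warehouse=WH004. sku columns in first-appearance order: MY4, CU9, CW6, SM7; column 1 is MY4.
Long rows with warehouse=WH004, sku=MY4: 5 + 323 = 328.

328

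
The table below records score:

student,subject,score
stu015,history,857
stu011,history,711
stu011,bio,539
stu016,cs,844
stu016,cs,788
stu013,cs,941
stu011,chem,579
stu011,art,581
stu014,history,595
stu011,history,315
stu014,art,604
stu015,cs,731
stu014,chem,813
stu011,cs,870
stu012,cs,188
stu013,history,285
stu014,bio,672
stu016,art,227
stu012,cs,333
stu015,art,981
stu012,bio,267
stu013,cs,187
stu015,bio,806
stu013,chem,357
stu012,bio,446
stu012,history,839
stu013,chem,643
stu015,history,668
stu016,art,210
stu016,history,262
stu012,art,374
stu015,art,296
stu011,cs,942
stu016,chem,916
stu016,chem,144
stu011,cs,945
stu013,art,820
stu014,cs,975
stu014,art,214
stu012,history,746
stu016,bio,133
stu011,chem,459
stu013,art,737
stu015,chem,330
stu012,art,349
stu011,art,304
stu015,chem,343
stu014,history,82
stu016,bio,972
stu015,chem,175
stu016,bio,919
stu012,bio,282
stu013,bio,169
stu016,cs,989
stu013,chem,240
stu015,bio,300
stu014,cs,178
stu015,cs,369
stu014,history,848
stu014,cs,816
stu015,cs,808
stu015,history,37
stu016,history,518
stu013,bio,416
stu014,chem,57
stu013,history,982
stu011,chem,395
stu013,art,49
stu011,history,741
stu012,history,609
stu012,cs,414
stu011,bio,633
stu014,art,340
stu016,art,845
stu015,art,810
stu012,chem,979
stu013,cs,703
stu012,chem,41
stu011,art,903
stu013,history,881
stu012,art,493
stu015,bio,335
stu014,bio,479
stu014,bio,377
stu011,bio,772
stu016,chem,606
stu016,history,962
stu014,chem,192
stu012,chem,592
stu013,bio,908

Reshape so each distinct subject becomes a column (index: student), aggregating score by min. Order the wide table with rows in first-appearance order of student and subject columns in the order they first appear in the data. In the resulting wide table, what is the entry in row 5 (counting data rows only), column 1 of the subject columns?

82

With rows in first-appearance order of student, row 5 is student=stu014. subject columns in first-appearance order: history, bio, cs, chem, art; column 1 is history.
Long rows with student=stu014, subject=history: min(595, 82, 848) = 82.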